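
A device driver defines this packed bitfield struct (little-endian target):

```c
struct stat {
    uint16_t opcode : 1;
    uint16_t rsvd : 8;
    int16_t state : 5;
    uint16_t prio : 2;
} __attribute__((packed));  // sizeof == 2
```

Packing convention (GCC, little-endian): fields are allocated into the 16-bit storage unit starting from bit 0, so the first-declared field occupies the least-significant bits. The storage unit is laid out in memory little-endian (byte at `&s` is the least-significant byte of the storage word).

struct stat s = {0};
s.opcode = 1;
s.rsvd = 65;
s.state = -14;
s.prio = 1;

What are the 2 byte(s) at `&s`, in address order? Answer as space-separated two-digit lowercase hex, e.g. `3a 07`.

[0+:1] opcode=1 & 0x1 = 0x1; word=0x0001
[1+:8] rsvd=65 & 0xff = 0x41; word=0x0083
[9+:5] state=-14 & 0x1f = 0x12; word=0x2483
[14+:2] prio=1 & 0x3 = 0x1; word=0x6483
word = 0x6483 → little-endian bytes:
  [0]=0x83  [1]=0x64

83 64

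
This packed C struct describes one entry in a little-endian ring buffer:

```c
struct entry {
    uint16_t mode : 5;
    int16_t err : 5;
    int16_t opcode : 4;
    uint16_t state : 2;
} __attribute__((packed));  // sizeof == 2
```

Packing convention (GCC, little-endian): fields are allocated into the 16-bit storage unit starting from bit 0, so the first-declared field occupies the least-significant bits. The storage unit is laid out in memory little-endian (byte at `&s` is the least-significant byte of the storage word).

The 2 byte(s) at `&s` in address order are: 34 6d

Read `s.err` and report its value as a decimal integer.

[0]=0x34 [1]=0x6d (little-endian) → word 0x6d34
mode [0+:5] = (word>>0) & 0x1f = 20
err [5+:5] = (word>>5) & 0x1f = 9  ←
opcode [10+:4] = (word>>10) & 0xf = 11
state [14+:2] = (word>>14) & 0x3 = 1
err signed 5b, MSB=0: value = 9

9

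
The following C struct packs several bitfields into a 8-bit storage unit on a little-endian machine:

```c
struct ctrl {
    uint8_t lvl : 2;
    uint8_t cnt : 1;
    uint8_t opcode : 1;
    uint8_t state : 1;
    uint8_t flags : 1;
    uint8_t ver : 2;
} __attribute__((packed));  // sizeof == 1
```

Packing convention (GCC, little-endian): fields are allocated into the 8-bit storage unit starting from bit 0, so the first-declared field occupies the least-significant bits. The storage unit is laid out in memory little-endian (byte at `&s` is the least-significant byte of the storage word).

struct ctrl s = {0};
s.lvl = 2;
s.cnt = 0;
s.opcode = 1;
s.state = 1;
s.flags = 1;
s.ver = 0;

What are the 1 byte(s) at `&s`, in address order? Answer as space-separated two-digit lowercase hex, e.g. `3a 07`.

3a

lvl:2 = 2 → 0x2 << 0 → word 0x02
cnt:1 = 0 → 0x0 << 2 → word 0x02
opcode:1 = 1 → 0x1 << 3 → word 0x0a
state:1 = 1 → 0x1 << 4 → word 0x1a
flags:1 = 1 → 0x1 << 5 → word 0x3a
ver:2 = 0 → 0x0 << 6 → word 0x3a
word = 0x3a → little-endian bytes:
  [0]=0x3a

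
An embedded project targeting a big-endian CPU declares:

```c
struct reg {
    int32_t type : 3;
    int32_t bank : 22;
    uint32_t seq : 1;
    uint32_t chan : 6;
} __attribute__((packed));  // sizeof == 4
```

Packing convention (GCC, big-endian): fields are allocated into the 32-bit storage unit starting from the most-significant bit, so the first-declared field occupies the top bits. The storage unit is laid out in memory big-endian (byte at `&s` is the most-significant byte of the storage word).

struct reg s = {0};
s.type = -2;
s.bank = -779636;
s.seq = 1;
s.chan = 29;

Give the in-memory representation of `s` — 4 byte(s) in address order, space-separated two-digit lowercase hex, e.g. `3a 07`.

da 0d 46 5d

type (3b) val=-2 bits=0x6 at bit 29: 0xc0000000
bank (22b) val=-779636 bits=0x341a8c at bit 7: 0xda0d4600
seq (1b) val=1 bits=0x1 at bit 6: 0xda0d4640
chan (6b) val=29 bits=0x1d at bit 0: 0xda0d465d
word = 0xda0d465d → big-endian bytes:
  [0]=0xda  [1]=0x0d  [2]=0x46  [3]=0x5d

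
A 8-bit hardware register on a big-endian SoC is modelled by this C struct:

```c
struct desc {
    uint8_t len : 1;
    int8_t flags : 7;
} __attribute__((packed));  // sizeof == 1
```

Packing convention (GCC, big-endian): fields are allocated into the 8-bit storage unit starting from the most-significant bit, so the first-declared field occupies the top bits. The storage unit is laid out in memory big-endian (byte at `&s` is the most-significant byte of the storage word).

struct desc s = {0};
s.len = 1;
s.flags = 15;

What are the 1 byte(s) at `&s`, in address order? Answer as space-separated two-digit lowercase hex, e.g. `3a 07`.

len (1b) val=1 bits=0x1 at bit 7: 0x80
flags (7b) val=15 bits=0xf at bit 0: 0x8f
word = 0x8f → big-endian bytes:
  [0]=0x8f

8f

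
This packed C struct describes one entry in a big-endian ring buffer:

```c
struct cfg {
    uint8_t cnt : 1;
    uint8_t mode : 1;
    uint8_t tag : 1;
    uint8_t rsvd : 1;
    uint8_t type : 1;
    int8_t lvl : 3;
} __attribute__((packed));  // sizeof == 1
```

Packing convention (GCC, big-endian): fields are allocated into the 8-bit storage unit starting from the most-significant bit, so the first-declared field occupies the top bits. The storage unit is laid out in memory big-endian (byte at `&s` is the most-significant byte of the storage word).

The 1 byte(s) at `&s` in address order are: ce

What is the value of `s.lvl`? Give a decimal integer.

[0]=0xce (big-endian) → word 0xce
cnt:1 @ bit 7 → (0xce>>7)&0x1 = 0x1
mode:1 @ bit 6 → (0xce>>6)&0x1 = 0x1
tag:1 @ bit 5 → (0xce>>5)&0x1 = 0x0
rsvd:1 @ bit 4 → (0xce>>4)&0x1 = 0x0
type:1 @ bit 3 → (0xce>>3)&0x1 = 0x1
lvl:3 @ bit 0 → (0xce>>0)&0x7 = 0x6  ←
lvl signed 3b, MSB=1: 6 - 8 = -2

-2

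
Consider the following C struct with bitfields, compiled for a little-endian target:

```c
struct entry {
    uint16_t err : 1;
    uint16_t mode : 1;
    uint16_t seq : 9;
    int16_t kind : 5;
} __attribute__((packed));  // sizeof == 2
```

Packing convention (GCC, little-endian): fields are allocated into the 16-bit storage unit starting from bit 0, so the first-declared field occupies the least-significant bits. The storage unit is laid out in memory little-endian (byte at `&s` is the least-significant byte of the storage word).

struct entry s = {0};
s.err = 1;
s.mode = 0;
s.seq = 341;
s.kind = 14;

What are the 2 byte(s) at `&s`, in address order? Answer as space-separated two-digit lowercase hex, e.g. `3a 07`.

[0+:1] err=1 & 0x1 = 0x1; word=0x0001
[1+:1] mode=0 & 0x1 = 0x0; word=0x0001
[2+:9] seq=341 & 0x1ff = 0x155; word=0x0555
[11+:5] kind=14 & 0x1f = 0xe; word=0x7555
word = 0x7555 → little-endian bytes:
  [0]=0x55  [1]=0x75

55 75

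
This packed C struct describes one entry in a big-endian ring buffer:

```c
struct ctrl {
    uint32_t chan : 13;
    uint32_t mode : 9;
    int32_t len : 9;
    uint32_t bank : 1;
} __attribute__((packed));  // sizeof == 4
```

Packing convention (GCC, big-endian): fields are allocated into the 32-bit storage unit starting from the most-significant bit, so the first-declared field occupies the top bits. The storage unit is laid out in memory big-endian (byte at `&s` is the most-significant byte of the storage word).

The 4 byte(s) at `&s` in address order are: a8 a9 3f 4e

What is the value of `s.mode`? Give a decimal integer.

79

[0]=0xa8 [1]=0xa9 [2]=0x3f [3]=0x4e (big-endian) → word 0xa8a93f4e
chan:13 @ bit 19 → (0xa8a93f4e>>19)&0x1fff = 0x1515
mode:9 @ bit 10 → (0xa8a93f4e>>10)&0x1ff = 0x4f  ←
len:9 @ bit 1 → (0xa8a93f4e>>1)&0x1ff = 0x1a7
bank:1 @ bit 0 → (0xa8a93f4e>>0)&0x1 = 0x0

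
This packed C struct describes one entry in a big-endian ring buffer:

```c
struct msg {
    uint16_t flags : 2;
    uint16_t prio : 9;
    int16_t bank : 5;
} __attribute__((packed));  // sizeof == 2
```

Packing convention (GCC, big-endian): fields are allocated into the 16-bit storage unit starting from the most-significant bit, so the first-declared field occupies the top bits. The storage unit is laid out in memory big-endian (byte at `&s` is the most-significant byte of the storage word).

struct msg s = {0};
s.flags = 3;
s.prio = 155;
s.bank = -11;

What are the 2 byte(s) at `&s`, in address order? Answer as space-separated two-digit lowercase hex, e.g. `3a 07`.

d3 75

[14+:2] flags=3 & 0x3 = 0x3; word=0xc000
[5+:9] prio=155 & 0x1ff = 0x9b; word=0xd360
[0+:5] bank=-11 & 0x1f = 0x15; word=0xd375
word = 0xd375 → big-endian bytes:
  [0]=0xd3  [1]=0x75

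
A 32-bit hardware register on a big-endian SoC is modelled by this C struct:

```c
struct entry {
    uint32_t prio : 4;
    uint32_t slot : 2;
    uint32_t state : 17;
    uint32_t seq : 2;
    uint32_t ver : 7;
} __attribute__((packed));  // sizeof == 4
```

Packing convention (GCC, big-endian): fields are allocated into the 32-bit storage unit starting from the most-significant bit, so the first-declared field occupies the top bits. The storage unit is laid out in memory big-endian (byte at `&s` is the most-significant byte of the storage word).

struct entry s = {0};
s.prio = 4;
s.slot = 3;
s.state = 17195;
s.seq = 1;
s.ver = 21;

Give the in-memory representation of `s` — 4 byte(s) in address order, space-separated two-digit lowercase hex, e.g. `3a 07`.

4c 86 56 95

prio:4 = 4 → 0x4 << 28 → word 0x40000000
slot:2 = 3 → 0x3 << 26 → word 0x4c000000
state:17 = 17195 → 0x432b << 9 → word 0x4c865600
seq:2 = 1 → 0x1 << 7 → word 0x4c865680
ver:7 = 21 → 0x15 << 0 → word 0x4c865695
word = 0x4c865695 → big-endian bytes:
  [0]=0x4c  [1]=0x86  [2]=0x56  [3]=0x95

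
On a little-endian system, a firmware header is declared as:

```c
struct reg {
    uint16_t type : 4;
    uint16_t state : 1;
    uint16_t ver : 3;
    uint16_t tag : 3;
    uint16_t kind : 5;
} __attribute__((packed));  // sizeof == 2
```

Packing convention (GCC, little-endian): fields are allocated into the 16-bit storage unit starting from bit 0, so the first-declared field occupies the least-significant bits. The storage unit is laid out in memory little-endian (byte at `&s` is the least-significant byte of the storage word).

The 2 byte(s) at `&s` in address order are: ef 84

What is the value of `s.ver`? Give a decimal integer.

7

[0]=0xef [1]=0x84 (little-endian) → word 0x84ef
type [0+:4] = (word>>0) & 0xf = 15
state [4+:1] = (word>>4) & 0x1 = 0
ver [5+:3] = (word>>5) & 0x7 = 7  ←
tag [8+:3] = (word>>8) & 0x7 = 4
kind [11+:5] = (word>>11) & 0x1f = 16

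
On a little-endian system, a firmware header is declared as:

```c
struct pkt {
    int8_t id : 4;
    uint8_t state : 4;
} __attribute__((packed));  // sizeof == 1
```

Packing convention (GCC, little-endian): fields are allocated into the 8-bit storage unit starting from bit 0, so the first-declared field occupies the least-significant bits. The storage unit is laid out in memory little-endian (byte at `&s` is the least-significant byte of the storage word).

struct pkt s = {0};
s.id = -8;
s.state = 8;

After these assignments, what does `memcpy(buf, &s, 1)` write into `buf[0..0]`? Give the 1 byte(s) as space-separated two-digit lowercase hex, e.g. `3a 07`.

88

id (4b) val=-8 bits=0x8 at bit 0: 0x08
state (4b) val=8 bits=0x8 at bit 4: 0x88
word = 0x88 → little-endian bytes:
  [0]=0x88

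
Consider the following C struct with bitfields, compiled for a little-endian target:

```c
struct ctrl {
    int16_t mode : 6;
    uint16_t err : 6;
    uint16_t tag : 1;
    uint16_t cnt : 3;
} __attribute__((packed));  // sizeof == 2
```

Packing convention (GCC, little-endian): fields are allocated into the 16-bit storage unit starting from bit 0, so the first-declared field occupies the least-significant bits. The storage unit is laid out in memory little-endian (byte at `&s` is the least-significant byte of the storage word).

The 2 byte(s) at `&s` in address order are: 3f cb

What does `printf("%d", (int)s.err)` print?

44

[0]=0x3f [1]=0xcb (little-endian) → word 0xcb3f
mode [0+:6] = (word>>0) & 0x3f = 63
err [6+:6] = (word>>6) & 0x3f = 44  ←
tag [12+:1] = (word>>12) & 0x1 = 0
cnt [13+:3] = (word>>13) & 0x7 = 6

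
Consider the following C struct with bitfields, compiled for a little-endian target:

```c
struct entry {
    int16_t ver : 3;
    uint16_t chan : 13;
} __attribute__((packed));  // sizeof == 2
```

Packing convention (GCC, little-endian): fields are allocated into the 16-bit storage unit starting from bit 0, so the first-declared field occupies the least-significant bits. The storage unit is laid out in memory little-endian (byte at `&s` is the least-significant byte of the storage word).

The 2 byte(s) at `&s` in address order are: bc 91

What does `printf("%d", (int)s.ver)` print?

[0]=0xbc [1]=0x91 (little-endian) → word 0x91bc
ver:3 @ bit 0 → (0x91bc>>0)&0x7 = 0x4  ←
chan:13 @ bit 3 → (0x91bc>>3)&0x1fff = 0x1237
ver signed 3b, MSB=1: 4 - 8 = -4

-4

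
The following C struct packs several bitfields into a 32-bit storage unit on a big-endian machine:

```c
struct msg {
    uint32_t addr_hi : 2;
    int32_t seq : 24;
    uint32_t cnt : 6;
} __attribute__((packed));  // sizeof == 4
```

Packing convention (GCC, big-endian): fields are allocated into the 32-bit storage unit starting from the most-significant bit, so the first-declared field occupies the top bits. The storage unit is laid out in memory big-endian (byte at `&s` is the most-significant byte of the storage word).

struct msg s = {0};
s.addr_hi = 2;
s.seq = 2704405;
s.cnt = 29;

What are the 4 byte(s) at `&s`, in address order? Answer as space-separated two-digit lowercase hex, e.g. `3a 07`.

addr_hi:2 = 2 → 0x2 << 30 → word 0x80000000
seq:24 = 2704405 → 0x294415 << 6 → word 0x8a510540
cnt:6 = 29 → 0x1d << 0 → word 0x8a51055d
word = 0x8a51055d → big-endian bytes:
  [0]=0x8a  [1]=0x51  [2]=0x05  [3]=0x5d

8a 51 05 5d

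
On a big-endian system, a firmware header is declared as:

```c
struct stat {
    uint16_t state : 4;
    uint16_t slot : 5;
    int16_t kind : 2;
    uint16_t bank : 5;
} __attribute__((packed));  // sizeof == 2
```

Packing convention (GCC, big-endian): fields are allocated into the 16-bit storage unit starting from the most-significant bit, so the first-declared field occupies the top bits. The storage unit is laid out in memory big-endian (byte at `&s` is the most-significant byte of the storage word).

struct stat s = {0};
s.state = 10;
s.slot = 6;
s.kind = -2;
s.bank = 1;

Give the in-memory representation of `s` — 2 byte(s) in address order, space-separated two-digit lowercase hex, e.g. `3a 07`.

[12+:4] state=10 & 0xf = 0xa; word=0xa000
[7+:5] slot=6 & 0x1f = 0x6; word=0xa300
[5+:2] kind=-2 & 0x3 = 0x2; word=0xa340
[0+:5] bank=1 & 0x1f = 0x1; word=0xa341
word = 0xa341 → big-endian bytes:
  [0]=0xa3  [1]=0x41

a3 41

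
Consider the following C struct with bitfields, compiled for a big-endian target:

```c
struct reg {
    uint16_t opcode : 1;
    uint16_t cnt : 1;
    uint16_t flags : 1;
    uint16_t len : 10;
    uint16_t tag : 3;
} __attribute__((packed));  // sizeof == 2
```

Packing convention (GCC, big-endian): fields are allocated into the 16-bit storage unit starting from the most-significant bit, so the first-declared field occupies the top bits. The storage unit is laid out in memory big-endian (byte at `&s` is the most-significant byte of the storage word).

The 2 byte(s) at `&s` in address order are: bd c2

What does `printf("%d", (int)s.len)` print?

952

[0]=0xbd [1]=0xc2 (big-endian) → word 0xbdc2
opcode [15+:1] = (word>>15) & 0x1 = 1
cnt [14+:1] = (word>>14) & 0x1 = 0
flags [13+:1] = (word>>13) & 0x1 = 1
len [3+:10] = (word>>3) & 0x3ff = 952  ←
tag [0+:3] = (word>>0) & 0x7 = 2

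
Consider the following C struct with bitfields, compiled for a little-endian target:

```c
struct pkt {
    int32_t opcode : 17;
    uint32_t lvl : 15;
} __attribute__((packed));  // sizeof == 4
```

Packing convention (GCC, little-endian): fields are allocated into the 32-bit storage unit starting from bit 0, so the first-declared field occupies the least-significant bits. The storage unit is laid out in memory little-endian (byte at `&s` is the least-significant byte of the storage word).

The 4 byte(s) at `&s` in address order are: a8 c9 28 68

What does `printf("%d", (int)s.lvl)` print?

[0]=0xa8 [1]=0xc9 [2]=0x28 [3]=0x68 (little-endian) → word 0x6828c9a8
opcode:17 @ bit 0 → (0x6828c9a8>>0)&0x1ffff = 0xc9a8
lvl:15 @ bit 17 → (0x6828c9a8>>17)&0x7fff = 0x3414  ←

13332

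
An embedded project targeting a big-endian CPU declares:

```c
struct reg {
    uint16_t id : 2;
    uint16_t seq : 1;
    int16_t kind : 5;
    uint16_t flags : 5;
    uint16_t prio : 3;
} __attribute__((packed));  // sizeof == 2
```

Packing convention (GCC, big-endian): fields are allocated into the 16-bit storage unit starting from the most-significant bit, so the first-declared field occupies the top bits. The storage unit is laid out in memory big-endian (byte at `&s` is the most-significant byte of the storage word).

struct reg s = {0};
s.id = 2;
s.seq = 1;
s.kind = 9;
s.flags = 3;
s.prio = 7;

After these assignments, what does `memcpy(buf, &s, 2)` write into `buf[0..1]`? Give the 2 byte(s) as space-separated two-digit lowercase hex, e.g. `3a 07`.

a9 1f

id (2b) val=2 bits=0x2 at bit 14: 0x8000
seq (1b) val=1 bits=0x1 at bit 13: 0xa000
kind (5b) val=9 bits=0x9 at bit 8: 0xa900
flags (5b) val=3 bits=0x3 at bit 3: 0xa918
prio (3b) val=7 bits=0x7 at bit 0: 0xa91f
word = 0xa91f → big-endian bytes:
  [0]=0xa9  [1]=0x1f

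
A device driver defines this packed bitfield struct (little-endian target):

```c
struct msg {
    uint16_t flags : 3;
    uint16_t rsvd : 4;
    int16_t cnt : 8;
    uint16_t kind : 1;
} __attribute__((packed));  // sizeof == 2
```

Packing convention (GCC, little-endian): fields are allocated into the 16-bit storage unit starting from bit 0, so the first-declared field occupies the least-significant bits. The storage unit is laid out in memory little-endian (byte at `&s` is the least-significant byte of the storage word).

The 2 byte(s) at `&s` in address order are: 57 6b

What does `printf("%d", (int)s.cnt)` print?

-42

[0]=0x57 [1]=0x6b (little-endian) → word 0x6b57
flags [0+:3] = (word>>0) & 0x7 = 7
rsvd [3+:4] = (word>>3) & 0xf = 10
cnt [7+:8] = (word>>7) & 0xff = 214  ←
kind [15+:1] = (word>>15) & 0x1 = 0
cnt signed 8b, MSB=1: 214 - 256 = -42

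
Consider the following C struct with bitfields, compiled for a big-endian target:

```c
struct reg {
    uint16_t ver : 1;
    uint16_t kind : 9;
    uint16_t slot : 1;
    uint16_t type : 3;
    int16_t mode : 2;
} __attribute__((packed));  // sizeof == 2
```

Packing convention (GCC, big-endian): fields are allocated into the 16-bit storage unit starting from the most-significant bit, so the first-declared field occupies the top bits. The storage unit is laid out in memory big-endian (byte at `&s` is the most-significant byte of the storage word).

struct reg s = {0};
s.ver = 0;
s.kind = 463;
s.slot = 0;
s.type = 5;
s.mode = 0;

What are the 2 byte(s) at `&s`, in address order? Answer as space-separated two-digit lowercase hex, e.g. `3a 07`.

73 d4

[15+:1] ver=0 & 0x1 = 0x0; word=0x0000
[6+:9] kind=463 & 0x1ff = 0x1cf; word=0x73c0
[5+:1] slot=0 & 0x1 = 0x0; word=0x73c0
[2+:3] type=5 & 0x7 = 0x5; word=0x73d4
[0+:2] mode=0 & 0x3 = 0x0; word=0x73d4
word = 0x73d4 → big-endian bytes:
  [0]=0x73  [1]=0xd4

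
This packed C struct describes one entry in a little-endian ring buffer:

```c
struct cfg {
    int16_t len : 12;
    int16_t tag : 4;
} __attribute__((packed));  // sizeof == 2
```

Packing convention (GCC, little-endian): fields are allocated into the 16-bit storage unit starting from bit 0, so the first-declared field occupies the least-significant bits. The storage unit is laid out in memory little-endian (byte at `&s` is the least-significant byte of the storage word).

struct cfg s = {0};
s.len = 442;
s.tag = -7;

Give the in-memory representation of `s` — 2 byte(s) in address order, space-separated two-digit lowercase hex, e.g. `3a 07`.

ba 91

len:12 = 442 → 0x1ba << 0 → word 0x01ba
tag:4 = -7 → 0x9 << 12 → word 0x91ba
word = 0x91ba → little-endian bytes:
  [0]=0xba  [1]=0x91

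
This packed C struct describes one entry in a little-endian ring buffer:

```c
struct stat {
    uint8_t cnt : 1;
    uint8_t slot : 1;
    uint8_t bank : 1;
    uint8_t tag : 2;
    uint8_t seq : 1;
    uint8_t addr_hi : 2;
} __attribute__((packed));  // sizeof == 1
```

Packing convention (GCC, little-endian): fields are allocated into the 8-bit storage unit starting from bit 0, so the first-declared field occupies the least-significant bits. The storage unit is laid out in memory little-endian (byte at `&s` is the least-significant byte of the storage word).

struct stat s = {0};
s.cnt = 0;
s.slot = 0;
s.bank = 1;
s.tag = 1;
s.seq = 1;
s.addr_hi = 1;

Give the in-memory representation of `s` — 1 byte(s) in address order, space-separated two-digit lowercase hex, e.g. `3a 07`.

cnt:1 = 0 → 0x0 << 0 → word 0x00
slot:1 = 0 → 0x0 << 1 → word 0x00
bank:1 = 1 → 0x1 << 2 → word 0x04
tag:2 = 1 → 0x1 << 3 → word 0x0c
seq:1 = 1 → 0x1 << 5 → word 0x2c
addr_hi:2 = 1 → 0x1 << 6 → word 0x6c
word = 0x6c → little-endian bytes:
  [0]=0x6c

6c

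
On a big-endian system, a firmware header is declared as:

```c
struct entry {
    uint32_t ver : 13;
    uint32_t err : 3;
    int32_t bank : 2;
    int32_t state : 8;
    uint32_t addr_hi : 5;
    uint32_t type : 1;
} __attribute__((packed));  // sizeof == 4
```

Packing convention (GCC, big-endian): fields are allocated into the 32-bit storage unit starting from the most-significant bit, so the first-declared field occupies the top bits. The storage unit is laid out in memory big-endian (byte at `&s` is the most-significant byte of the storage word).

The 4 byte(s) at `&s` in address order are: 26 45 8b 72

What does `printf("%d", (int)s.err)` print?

[0]=0x26 [1]=0x45 [2]=0x8b [3]=0x72 (big-endian) → word 0x26458b72
ver:13 @ bit 19 → (0x26458b72>>19)&0x1fff = 0x4c8
err:3 @ bit 16 → (0x26458b72>>16)&0x7 = 0x5  ←
bank:2 @ bit 14 → (0x26458b72>>14)&0x3 = 0x2
state:8 @ bit 6 → (0x26458b72>>6)&0xff = 0x2d
addr_hi:5 @ bit 1 → (0x26458b72>>1)&0x1f = 0x19
type:1 @ bit 0 → (0x26458b72>>0)&0x1 = 0x0

5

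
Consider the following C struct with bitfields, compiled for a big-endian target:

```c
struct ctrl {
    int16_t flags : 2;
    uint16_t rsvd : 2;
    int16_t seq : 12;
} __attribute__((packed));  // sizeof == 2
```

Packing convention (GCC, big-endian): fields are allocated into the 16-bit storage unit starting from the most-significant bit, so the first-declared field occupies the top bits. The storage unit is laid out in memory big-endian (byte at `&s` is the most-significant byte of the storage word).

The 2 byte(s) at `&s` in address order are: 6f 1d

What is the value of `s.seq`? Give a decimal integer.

-227

[0]=0x6f [1]=0x1d (big-endian) → word 0x6f1d
flags [14+:2] = (word>>14) & 0x3 = 1
rsvd [12+:2] = (word>>12) & 0x3 = 2
seq [0+:12] = (word>>0) & 0xfff = 3869  ←
seq signed 12b, MSB=1: 3869 - 4096 = -227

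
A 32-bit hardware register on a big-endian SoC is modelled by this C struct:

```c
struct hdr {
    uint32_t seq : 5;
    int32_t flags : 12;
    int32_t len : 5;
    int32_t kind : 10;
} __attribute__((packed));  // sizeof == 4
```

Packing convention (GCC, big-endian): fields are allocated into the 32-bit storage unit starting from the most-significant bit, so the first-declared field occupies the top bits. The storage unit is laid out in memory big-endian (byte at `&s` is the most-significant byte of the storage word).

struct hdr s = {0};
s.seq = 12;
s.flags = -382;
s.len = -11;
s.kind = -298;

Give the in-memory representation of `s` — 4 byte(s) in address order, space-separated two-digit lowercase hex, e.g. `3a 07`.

seq (5b) val=12 bits=0xc at bit 27: 0x60000000
flags (12b) val=-382 bits=0xe82 at bit 15: 0x67410000
len (5b) val=-11 bits=0x15 at bit 10: 0x67415400
kind (10b) val=-298 bits=0x2d6 at bit 0: 0x674156d6
word = 0x674156d6 → big-endian bytes:
  [0]=0x67  [1]=0x41  [2]=0x56  [3]=0xd6

67 41 56 d6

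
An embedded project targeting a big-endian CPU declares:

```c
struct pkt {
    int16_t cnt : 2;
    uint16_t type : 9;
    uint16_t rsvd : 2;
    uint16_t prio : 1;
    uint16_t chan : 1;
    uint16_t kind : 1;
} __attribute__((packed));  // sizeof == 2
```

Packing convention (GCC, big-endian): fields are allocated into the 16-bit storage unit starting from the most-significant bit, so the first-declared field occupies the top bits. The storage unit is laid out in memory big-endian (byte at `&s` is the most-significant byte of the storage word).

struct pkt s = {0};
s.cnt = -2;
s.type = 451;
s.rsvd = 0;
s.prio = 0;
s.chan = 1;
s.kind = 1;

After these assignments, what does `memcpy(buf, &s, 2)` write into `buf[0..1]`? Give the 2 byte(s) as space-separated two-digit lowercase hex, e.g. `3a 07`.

cnt (2b) val=-2 bits=0x2 at bit 14: 0x8000
type (9b) val=451 bits=0x1c3 at bit 5: 0xb860
rsvd (2b) val=0 bits=0x0 at bit 3: 0xb860
prio (1b) val=0 bits=0x0 at bit 2: 0xb860
chan (1b) val=1 bits=0x1 at bit 1: 0xb862
kind (1b) val=1 bits=0x1 at bit 0: 0xb863
word = 0xb863 → big-endian bytes:
  [0]=0xb8  [1]=0x63

b8 63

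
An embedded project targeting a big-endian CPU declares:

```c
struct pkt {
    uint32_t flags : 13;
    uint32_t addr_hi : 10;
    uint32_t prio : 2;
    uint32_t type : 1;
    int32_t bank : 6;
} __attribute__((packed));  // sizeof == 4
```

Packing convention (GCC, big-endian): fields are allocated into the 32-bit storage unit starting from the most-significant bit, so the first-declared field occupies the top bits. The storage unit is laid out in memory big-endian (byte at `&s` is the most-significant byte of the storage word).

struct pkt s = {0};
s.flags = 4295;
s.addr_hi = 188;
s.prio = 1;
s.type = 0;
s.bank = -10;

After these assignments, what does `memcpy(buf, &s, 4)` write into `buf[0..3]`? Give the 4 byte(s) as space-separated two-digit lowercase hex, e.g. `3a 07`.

[19+:13] flags=4295 & 0x1fff = 0x10c7; word=0x86380000
[9+:10] addr_hi=188 & 0x3ff = 0xbc; word=0x86397800
[7+:2] prio=1 & 0x3 = 0x1; word=0x86397880
[6+:1] type=0 & 0x1 = 0x0; word=0x86397880
[0+:6] bank=-10 & 0x3f = 0x36; word=0x863978b6
word = 0x863978b6 → big-endian bytes:
  [0]=0x86  [1]=0x39  [2]=0x78  [3]=0xb6

86 39 78 b6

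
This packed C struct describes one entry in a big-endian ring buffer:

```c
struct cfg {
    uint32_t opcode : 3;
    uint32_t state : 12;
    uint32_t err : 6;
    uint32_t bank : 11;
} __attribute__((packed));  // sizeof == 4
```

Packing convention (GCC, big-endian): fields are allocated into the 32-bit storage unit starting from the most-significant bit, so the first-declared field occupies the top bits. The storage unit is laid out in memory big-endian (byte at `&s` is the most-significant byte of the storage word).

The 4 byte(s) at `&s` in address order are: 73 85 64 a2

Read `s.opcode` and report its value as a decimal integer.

3

[0]=0x73 [1]=0x85 [2]=0x64 [3]=0xa2 (big-endian) → word 0x738564a2
opcode:3 @ bit 29 → (0x738564a2>>29)&0x7 = 0x3  ←
state:12 @ bit 17 → (0x738564a2>>17)&0xfff = 0x9c2
err:6 @ bit 11 → (0x738564a2>>11)&0x3f = 0x2c
bank:11 @ bit 0 → (0x738564a2>>0)&0x7ff = 0x4a2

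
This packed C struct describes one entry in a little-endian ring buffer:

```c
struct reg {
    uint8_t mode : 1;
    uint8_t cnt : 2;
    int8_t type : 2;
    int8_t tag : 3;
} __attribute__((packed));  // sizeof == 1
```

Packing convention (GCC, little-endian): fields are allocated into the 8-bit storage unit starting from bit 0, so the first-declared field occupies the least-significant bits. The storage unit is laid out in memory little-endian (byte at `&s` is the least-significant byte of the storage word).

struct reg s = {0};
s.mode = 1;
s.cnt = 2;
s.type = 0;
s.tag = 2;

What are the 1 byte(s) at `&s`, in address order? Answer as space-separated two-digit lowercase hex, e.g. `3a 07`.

[0+:1] mode=1 & 0x1 = 0x1; word=0x01
[1+:2] cnt=2 & 0x3 = 0x2; word=0x05
[3+:2] type=0 & 0x3 = 0x0; word=0x05
[5+:3] tag=2 & 0x7 = 0x2; word=0x45
word = 0x45 → little-endian bytes:
  [0]=0x45

45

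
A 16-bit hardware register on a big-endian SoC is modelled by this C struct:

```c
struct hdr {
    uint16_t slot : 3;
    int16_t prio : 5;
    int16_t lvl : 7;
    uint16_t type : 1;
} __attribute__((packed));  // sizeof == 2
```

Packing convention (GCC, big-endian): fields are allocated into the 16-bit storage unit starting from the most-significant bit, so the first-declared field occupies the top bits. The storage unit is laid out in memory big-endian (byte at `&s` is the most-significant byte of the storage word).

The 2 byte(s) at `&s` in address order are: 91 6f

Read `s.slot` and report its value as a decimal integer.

4

[0]=0x91 [1]=0x6f (big-endian) → word 0x916f
slot:3 @ bit 13 → (0x916f>>13)&0x7 = 0x4  ←
prio:5 @ bit 8 → (0x916f>>8)&0x1f = 0x11
lvl:7 @ bit 1 → (0x916f>>1)&0x7f = 0x37
type:1 @ bit 0 → (0x916f>>0)&0x1 = 0x1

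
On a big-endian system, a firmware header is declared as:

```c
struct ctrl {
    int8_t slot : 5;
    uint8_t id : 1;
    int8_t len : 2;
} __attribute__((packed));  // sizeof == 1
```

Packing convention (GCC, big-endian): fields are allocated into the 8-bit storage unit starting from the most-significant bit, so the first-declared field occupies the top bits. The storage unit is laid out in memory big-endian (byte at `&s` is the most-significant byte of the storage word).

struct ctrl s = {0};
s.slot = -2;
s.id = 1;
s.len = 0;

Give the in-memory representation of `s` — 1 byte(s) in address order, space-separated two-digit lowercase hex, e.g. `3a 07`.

f4

[3+:5] slot=-2 & 0x1f = 0x1e; word=0xf0
[2+:1] id=1 & 0x1 = 0x1; word=0xf4
[0+:2] len=0 & 0x3 = 0x0; word=0xf4
word = 0xf4 → big-endian bytes:
  [0]=0xf4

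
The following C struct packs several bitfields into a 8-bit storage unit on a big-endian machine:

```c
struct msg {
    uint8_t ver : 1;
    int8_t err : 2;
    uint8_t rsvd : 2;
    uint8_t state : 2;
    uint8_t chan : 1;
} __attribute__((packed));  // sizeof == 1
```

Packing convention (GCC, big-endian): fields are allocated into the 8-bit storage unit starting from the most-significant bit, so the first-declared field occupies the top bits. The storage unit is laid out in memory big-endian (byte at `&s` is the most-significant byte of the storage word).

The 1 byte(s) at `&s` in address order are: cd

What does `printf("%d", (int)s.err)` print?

[0]=0xcd (big-endian) → word 0xcd
ver:1 @ bit 7 → (0xcd>>7)&0x1 = 0x1
err:2 @ bit 5 → (0xcd>>5)&0x3 = 0x2  ←
rsvd:2 @ bit 3 → (0xcd>>3)&0x3 = 0x1
state:2 @ bit 1 → (0xcd>>1)&0x3 = 0x2
chan:1 @ bit 0 → (0xcd>>0)&0x1 = 0x1
err signed 2b, MSB=1: 2 - 4 = -2

-2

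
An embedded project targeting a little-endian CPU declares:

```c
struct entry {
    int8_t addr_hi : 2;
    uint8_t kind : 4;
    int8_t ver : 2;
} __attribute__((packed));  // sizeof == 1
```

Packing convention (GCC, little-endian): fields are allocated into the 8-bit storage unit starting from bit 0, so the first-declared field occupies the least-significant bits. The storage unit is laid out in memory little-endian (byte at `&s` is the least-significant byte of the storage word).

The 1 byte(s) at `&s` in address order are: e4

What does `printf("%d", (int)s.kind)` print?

9

[0]=0xe4 (little-endian) → word 0xe4
addr_hi:2 @ bit 0 → (0xe4>>0)&0x3 = 0x0
kind:4 @ bit 2 → (0xe4>>2)&0xf = 0x9  ←
ver:2 @ bit 6 → (0xe4>>6)&0x3 = 0x3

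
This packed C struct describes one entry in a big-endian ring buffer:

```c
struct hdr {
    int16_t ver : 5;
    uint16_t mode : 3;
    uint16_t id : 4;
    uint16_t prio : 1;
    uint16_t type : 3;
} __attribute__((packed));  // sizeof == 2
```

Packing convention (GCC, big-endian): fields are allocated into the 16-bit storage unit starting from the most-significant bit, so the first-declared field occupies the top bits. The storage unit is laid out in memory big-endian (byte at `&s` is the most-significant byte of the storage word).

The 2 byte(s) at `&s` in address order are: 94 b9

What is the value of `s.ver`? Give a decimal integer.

[0]=0x94 [1]=0xb9 (big-endian) → word 0x94b9
ver [11+:5] = (word>>11) & 0x1f = 18  ←
mode [8+:3] = (word>>8) & 0x7 = 4
id [4+:4] = (word>>4) & 0xf = 11
prio [3+:1] = (word>>3) & 0x1 = 1
type [0+:3] = (word>>0) & 0x7 = 1
ver signed 5b, MSB=1: 18 - 32 = -14

-14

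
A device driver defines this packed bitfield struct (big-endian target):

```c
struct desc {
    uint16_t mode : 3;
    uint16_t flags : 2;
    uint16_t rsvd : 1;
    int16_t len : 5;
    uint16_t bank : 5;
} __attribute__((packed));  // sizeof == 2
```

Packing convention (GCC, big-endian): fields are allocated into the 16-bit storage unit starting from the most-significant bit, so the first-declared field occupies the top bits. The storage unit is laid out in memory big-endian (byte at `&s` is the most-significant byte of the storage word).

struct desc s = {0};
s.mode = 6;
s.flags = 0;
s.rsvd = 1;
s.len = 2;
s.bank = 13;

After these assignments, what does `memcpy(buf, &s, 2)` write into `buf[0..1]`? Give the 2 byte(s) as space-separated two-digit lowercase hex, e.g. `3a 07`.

c4 4d

[13+:3] mode=6 & 0x7 = 0x6; word=0xc000
[11+:2] flags=0 & 0x3 = 0x0; word=0xc000
[10+:1] rsvd=1 & 0x1 = 0x1; word=0xc400
[5+:5] len=2 & 0x1f = 0x2; word=0xc440
[0+:5] bank=13 & 0x1f = 0xd; word=0xc44d
word = 0xc44d → big-endian bytes:
  [0]=0xc4  [1]=0x4d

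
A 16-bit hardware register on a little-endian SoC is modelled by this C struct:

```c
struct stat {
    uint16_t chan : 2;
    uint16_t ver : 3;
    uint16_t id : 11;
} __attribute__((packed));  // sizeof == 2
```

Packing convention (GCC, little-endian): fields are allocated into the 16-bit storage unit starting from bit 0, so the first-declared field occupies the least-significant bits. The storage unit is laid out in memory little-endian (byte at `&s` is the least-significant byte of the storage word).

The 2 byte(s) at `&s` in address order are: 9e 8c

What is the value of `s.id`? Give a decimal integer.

[0]=0x9e [1]=0x8c (little-endian) → word 0x8c9e
chan:2 @ bit 0 → (0x8c9e>>0)&0x3 = 0x2
ver:3 @ bit 2 → (0x8c9e>>2)&0x7 = 0x7
id:11 @ bit 5 → (0x8c9e>>5)&0x7ff = 0x464  ←

1124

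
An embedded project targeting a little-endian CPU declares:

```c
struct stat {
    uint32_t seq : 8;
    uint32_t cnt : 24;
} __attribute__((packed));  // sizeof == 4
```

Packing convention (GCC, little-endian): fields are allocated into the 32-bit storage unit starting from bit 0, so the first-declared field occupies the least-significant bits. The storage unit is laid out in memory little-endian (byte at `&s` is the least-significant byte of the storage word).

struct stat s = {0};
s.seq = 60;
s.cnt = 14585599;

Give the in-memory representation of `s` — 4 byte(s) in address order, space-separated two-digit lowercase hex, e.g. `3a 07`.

3c ff 8e de

seq (8b) val=60 bits=0x3c at bit 0: 0x0000003c
cnt (24b) val=14585599 bits=0xde8eff at bit 8: 0xde8eff3c
word = 0xde8eff3c → little-endian bytes:
  [0]=0x3c  [1]=0xff  [2]=0x8e  [3]=0xde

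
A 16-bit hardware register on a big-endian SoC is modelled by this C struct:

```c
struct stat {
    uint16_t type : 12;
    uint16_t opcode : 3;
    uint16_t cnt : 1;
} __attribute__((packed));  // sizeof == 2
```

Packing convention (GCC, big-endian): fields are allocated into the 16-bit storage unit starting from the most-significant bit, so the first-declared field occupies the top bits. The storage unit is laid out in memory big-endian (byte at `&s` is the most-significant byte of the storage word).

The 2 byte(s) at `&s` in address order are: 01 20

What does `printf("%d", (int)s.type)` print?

[0]=0x01 [1]=0x20 (big-endian) → word 0x0120
type:12 @ bit 4 → (0x0120>>4)&0xfff = 0x12  ←
opcode:3 @ bit 1 → (0x0120>>1)&0x7 = 0x0
cnt:1 @ bit 0 → (0x0120>>0)&0x1 = 0x0

18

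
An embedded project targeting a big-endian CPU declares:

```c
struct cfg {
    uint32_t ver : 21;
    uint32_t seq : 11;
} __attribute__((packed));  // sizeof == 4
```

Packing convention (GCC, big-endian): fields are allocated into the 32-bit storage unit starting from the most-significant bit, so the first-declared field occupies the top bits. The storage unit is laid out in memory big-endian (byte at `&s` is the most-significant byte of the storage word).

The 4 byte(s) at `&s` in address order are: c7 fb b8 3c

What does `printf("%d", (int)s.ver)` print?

[0]=0xc7 [1]=0xfb [2]=0xb8 [3]=0x3c (big-endian) → word 0xc7fbb83c
ver:21 @ bit 11 → (0xc7fbb83c>>11)&0x1fffff = 0x18ff77  ←
seq:11 @ bit 0 → (0xc7fbb83c>>0)&0x7ff = 0x3c

1638263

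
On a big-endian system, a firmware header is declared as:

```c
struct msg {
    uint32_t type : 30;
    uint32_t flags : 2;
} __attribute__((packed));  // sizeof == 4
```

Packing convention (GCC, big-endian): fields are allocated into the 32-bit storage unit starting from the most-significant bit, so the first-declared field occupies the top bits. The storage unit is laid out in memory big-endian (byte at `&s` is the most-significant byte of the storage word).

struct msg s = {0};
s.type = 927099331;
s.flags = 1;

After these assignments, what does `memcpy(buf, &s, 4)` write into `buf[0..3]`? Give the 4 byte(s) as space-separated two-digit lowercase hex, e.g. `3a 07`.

dd 09 a7 0d

[2+:30] type=927099331 & 0x3fffffff = 0x374269c3; word=0xdd09a70c
[0+:2] flags=1 & 0x3 = 0x1; word=0xdd09a70d
word = 0xdd09a70d → big-endian bytes:
  [0]=0xdd  [1]=0x09  [2]=0xa7  [3]=0x0d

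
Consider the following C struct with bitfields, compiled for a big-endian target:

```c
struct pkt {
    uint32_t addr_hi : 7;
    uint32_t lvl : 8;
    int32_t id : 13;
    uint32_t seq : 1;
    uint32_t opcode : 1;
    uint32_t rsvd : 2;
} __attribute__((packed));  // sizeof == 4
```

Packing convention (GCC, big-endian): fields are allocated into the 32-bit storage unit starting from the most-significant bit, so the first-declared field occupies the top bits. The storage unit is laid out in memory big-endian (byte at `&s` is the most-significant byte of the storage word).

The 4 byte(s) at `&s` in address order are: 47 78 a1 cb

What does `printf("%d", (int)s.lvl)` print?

[0]=0x47 [1]=0x78 [2]=0xa1 [3]=0xcb (big-endian) → word 0x4778a1cb
addr_hi:7 @ bit 25 → (0x4778a1cb>>25)&0x7f = 0x23
lvl:8 @ bit 17 → (0x4778a1cb>>17)&0xff = 0xbc  ←
id:13 @ bit 4 → (0x4778a1cb>>4)&0x1fff = 0xa1c
seq:1 @ bit 3 → (0x4778a1cb>>3)&0x1 = 0x1
opcode:1 @ bit 2 → (0x4778a1cb>>2)&0x1 = 0x0
rsvd:2 @ bit 0 → (0x4778a1cb>>0)&0x3 = 0x3

188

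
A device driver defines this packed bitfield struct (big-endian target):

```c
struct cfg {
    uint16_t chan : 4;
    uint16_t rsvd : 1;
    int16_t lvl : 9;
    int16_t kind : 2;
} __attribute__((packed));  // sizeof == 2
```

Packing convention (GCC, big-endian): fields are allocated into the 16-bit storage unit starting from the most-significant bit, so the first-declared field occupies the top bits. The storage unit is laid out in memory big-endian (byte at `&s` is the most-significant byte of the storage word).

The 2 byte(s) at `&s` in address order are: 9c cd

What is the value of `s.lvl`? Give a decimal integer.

-205

[0]=0x9c [1]=0xcd (big-endian) → word 0x9ccd
chan [12+:4] = (word>>12) & 0xf = 9
rsvd [11+:1] = (word>>11) & 0x1 = 1
lvl [2+:9] = (word>>2) & 0x1ff = 307  ←
kind [0+:2] = (word>>0) & 0x3 = 1
lvl signed 9b, MSB=1: 307 - 512 = -205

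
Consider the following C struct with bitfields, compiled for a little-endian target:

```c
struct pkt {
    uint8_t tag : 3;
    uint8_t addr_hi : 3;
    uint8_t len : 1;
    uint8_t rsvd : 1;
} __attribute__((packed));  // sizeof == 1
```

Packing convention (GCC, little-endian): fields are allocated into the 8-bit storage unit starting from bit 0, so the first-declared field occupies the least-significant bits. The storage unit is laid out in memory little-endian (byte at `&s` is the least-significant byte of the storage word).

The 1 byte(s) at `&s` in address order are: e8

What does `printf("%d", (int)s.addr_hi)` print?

[0]=0xe8 (little-endian) → word 0xe8
tag [0+:3] = (word>>0) & 0x7 = 0
addr_hi [3+:3] = (word>>3) & 0x7 = 5  ←
len [6+:1] = (word>>6) & 0x1 = 1
rsvd [7+:1] = (word>>7) & 0x1 = 1

5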